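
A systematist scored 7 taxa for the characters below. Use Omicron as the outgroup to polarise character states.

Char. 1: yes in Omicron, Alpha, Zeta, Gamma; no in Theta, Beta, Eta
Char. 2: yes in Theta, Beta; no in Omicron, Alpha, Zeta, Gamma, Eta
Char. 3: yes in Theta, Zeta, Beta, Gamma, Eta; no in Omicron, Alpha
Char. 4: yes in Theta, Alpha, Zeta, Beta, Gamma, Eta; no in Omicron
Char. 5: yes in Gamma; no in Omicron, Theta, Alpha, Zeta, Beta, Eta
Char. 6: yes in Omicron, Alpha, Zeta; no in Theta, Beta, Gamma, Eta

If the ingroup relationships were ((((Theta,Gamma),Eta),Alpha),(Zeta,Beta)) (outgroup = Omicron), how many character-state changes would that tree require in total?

11

Map each character onto ((((Theta,Gamma),Eta),Alpha),(Zeta,Beta)) (rooted by Omicron) and count the minimum state changes it requires (Fitch parsimony):
Char. 1: 3; Char. 2: 2; Char. 3: 2; Char. 4: 1; Char. 5: 1; Char. 6: 2.
Total tree length = 11.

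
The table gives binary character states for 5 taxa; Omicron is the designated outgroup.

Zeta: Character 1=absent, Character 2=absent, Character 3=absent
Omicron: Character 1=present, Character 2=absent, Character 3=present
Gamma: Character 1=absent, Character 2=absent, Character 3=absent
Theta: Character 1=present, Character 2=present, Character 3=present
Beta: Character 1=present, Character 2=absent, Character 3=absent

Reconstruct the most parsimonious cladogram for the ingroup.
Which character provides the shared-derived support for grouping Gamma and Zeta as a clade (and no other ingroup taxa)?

Character polarity is set by the outgroup: the derived state is whichever differs from the outgroup's state, so for Character 1, Character 3 the derived state is 'absent', and for the remaining characters it is 'present'.
Character 1 (derived state 'absent') is shared by Gamma and Zeta — a synapomorphy uniting that clade.
Character 2 (derived state 'present') is unique to Theta (autapomorphy; uninformative for grouping).
Character 3: derived state 'absent' in Beta, Gamma, and Zeta only — synapomorphy for {Beta, Gamma, Zeta}.
Most parsimonious ingroup topology: (((Zeta,Gamma),Beta),Theta).
The clade {Gamma, Zeta} is supported by Character 1: its derived state 'absent' occurs in exactly those taxa and in no other taxon (including the outgroup).

Character 1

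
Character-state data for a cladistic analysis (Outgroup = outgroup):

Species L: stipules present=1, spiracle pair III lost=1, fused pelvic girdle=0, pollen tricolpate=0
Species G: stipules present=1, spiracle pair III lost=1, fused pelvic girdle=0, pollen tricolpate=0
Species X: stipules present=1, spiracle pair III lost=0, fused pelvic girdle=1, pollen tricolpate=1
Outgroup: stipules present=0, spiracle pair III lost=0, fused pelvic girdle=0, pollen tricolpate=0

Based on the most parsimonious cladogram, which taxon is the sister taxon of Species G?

The outgroup has state '0' for every character, so '1' is the derived state throughout.
All ingroup taxa share the derived state '1' for stipules present; it defines the ingroup but does not resolve relationships within it.
spiracle pair III lost (derived state '1') is shared by Species G and Species L — a synapomorphy uniting that clade.
fused pelvic girdle: derived state '1' in Species X only — an autapomorphy, so it tells us nothing about relationships among taxa.
pollen tricolpate: derived state '1' in Species X only — an autapomorphy, so it tells us nothing about relationships among taxa.
Most parsimonious ingroup topology: ((Species L,Species G),Species X).
Species G and Species L form a cherry on this tree, so they are sister taxa.

Species L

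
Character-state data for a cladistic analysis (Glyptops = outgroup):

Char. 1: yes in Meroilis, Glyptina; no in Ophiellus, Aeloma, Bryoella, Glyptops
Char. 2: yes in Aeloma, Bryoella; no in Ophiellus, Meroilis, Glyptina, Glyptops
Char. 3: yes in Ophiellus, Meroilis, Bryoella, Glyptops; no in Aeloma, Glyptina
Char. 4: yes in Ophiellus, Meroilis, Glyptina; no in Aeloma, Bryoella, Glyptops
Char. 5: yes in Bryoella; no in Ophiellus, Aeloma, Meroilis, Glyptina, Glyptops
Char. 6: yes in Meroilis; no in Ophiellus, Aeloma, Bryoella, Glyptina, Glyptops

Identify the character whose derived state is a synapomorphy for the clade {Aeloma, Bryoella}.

Char. 2

Character polarity is set by the outgroup: the derived state is whichever differs from the outgroup's state, so for Char. 3 the derived state is 'no', and for the remaining characters it is 'yes'.
Only Glyptina and Meroilis show the derived state 'yes' for Char. 1, supporting them as a clade.
Only Aeloma and Bryoella show the derived state 'yes' for Char. 2, supporting them as a clade.
Char. 3 (state 'no') occurs in Aeloma and Glyptina but conflicts with the nesting implied by the other characters — most parsimoniously interpreted as homoplasy.
Char. 4: derived state 'yes' in Glyptina, Meroilis, and Ophiellus only — synapomorphy for {Glyptina, Meroilis, Ophiellus}.
Char. 5: derived state 'yes' in Bryoella only — an autapomorphy, so it tells us nothing about relationships among taxa.
Char. 6 (derived state 'yes') is unique to Meroilis (autapomorphy; uninformative for grouping).
Most parsimonious ingroup topology: ((Bryoella,Aeloma),((Glyptina,Meroilis),Ophiellus)).
The clade {Aeloma, Bryoella} is supported by Char. 2: its derived state 'yes' occurs in exactly those taxa and in no other taxon (including the outgroup).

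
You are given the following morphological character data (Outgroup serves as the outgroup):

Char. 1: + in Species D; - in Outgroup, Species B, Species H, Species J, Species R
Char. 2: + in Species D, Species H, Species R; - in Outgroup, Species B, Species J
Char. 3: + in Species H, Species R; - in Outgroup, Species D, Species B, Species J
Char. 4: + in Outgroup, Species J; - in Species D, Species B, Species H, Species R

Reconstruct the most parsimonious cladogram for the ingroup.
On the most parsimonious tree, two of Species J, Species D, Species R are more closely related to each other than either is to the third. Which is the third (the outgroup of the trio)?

Species J

Character polarity is set by the outgroup: the derived state is whichever differs from the outgroup's state, so for Char. 4 the derived state is '-', and for the remaining characters it is '+'.
Char. 1 (derived state '+') is unique to Species D (autapomorphy; uninformative for grouping).
Only Species D, Species H, and Species R show the derived state '+' for Char. 2, supporting them as a clade.
Char. 3 (derived state '+') is shared by Species H and Species R — a synapomorphy uniting that clade.
Only Species B, Species D, Species H, and Species R show the derived state '-' for Char. 4, supporting them as a clade.
Most parsimonious ingroup topology: (((Species D,(Species H,Species R)),Species B),Species J).
Species R and Species D share a more recent common ancestor with each other than either does with Species J, so Species J is the least closely related of the three.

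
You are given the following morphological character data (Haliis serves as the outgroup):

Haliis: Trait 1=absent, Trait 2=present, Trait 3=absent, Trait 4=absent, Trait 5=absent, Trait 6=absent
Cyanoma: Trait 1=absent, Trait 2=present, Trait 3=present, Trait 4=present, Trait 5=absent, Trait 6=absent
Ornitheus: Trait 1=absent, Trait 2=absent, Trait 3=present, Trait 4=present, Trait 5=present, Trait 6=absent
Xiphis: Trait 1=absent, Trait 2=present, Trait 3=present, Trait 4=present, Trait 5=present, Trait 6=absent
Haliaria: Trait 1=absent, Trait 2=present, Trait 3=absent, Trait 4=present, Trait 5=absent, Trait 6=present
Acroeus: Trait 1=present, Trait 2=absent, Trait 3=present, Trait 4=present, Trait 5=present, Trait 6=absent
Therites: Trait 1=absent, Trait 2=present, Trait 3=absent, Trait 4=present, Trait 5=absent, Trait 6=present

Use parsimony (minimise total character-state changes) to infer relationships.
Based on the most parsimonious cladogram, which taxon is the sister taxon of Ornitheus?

Character polarity is set by the outgroup: the derived state is whichever differs from the outgroup's state, so for Trait 2 the derived state is 'absent', and for the remaining characters it is 'present'.
Trait 1 (derived state 'present') is unique to Acroeus (autapomorphy; uninformative for grouping).
Trait 2 (derived state 'absent') is shared by Acroeus and Ornitheus — a synapomorphy uniting that clade.
Trait 3 (derived state 'present') is shared by Acroeus, Cyanoma, Ornitheus, and Xiphis — a synapomorphy uniting that clade.
All ingroup taxa share the derived state 'present' for Trait 4; it defines the ingroup but does not resolve relationships within it.
Only Acroeus, Ornitheus, and Xiphis show the derived state 'present' for Trait 5, supporting them as a clade.
Only Haliaria and Therites show the derived state 'present' for Trait 6, supporting them as a clade.
Most parsimonious ingroup topology: ((Cyanoma,((Ornitheus,Acroeus),Xiphis)),(Haliaria,Therites)).
Ornitheus and Acroeus form a cherry on this tree, so they are sister taxa.

Acroeus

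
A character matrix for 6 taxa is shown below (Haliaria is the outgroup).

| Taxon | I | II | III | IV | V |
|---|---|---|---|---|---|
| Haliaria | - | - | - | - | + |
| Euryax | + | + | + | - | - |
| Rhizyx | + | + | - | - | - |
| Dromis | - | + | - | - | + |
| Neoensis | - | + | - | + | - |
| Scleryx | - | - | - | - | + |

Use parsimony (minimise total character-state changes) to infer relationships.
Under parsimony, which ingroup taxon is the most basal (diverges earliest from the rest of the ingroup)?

Scleryx

Character polarity is set by the outgroup: the derived state is whichever differs from the outgroup's state, so for V the derived state is '-', and for the remaining characters it is '+'.
I: derived state '+' in Euryax and Rhizyx only — synapomorphy for {Euryax, Rhizyx}.
Only Dromis, Euryax, Neoensis, and Rhizyx show the derived state '+' for II, supporting them as a clade.
III: derived state '+' in Euryax only — an autapomorphy, so it tells us nothing about relationships among taxa.
IV: derived state '+' in Neoensis only — an autapomorphy, so it tells us nothing about relationships among taxa.
V: derived state '-' in Euryax, Neoensis, and Rhizyx only — synapomorphy for {Euryax, Neoensis, Rhizyx}.
Most parsimonious ingroup topology: ((((Euryax,Rhizyx),Neoensis),Dromis),Scleryx).
Scleryx is sister to the clade containing all other ingroup taxa, so it is the earliest-diverging (most basal) ingroup lineage.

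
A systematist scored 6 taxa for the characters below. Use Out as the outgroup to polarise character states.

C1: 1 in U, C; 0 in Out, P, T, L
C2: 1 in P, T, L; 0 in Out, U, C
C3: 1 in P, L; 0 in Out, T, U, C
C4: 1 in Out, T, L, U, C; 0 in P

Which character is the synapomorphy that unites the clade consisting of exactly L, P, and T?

C2

Character polarity is set by the outgroup: the derived state is whichever differs from the outgroup's state, so for C4 the derived state is '0', and for the remaining characters it is '1'.
C1 (derived state '1') is shared by C and U — a synapomorphy uniting that clade.
C2 (derived state '1') is shared by L, P, and T — a synapomorphy uniting that clade.
C3 (derived state '1') is shared by L and P — a synapomorphy uniting that clade.
C4 (derived state '0') is unique to P (autapomorphy; uninformative for grouping).
Most parsimonious ingroup topology: (((P,L),T),(U,C)).
The clade {L, P, T} is supported by C2: its derived state '1' occurs in exactly those taxa and in no other taxon (including the outgroup).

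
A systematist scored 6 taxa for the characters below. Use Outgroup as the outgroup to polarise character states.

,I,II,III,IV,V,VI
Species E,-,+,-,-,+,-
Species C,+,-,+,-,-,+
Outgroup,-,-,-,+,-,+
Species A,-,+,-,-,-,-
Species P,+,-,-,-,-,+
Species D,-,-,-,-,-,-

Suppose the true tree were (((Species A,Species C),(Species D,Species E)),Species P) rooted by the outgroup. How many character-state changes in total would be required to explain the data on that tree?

9

Map each character onto (((Species A,Species C),(Species D,Species E)),Species P) (rooted by Outgroup) and count the minimum state changes it requires (Fitch parsimony):
I: 2; II: 2; III: 1; IV: 1; V: 1; VI: 2.
Total tree length = 9.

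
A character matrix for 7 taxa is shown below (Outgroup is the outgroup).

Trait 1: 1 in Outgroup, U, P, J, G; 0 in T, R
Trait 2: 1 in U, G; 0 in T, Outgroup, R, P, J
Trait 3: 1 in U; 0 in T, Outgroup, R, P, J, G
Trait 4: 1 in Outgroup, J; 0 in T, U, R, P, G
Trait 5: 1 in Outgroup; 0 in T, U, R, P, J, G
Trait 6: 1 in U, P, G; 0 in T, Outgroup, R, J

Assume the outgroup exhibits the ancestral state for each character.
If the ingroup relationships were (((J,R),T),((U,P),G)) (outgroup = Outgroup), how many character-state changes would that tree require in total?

Map each character onto (((J,R),T),((U,P),G)) (rooted by Outgroup) and count the minimum state changes it requires (Fitch parsimony):
Trait 1: 2; Trait 2: 2; Trait 3: 1; Trait 4: 2; Trait 5: 1; Trait 6: 1.
Total tree length = 9.

9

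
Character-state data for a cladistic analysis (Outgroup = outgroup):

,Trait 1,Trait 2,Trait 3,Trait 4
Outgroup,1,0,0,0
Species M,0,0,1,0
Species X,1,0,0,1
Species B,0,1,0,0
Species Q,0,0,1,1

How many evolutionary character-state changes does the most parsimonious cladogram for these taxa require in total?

5

Character polarity is set by the outgroup: the derived state is whichever differs from the outgroup's state, so for Trait 1 the derived state is '0', and for the remaining characters it is '1'.
Trait 1: derived state '0' in Species B, Species M, and Species Q only — synapomorphy for {Species B, Species M, Species Q}.
Trait 2 (derived state '1') is unique to Species B (autapomorphy; uninformative for grouping).
Only Species M and Species Q show the derived state '1' for Trait 3, supporting them as a clade.
Trait 4 groups Species Q and Species X, which is incompatible with the clades supported by the remaining characters; treating it as convergent (homoplasy) costs fewer steps than any alternative tree.
Most parsimonious ingroup topology: (((Species M,Species Q),Species B),Species X).
Changes per character on this tree: Trait 1: 1; Trait 2: 1; Trait 3: 1; Trait 4: 2.
Total = 5.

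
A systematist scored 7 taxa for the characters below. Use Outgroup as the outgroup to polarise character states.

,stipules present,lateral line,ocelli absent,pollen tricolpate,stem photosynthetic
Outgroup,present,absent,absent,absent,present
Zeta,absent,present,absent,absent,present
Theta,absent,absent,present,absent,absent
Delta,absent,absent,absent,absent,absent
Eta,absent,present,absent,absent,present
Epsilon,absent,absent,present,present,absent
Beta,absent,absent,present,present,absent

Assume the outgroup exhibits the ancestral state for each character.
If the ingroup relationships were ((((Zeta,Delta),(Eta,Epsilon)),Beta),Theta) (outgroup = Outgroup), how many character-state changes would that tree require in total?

Map each character onto ((((Zeta,Delta),(Eta,Epsilon)),Beta),Theta) (rooted by Outgroup) and count the minimum state changes it requires (Fitch parsimony):
stipules present: 1; lateral line: 2; ocelli absent: 3; pollen tricolpate: 2; stem photosynthetic: 3.
Total tree length = 11.

11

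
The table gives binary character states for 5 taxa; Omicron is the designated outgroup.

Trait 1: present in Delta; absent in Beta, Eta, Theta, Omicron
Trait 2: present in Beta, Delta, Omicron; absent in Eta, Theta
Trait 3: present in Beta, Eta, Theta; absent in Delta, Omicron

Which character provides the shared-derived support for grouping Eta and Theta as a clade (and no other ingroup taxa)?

Trait 2

Character polarity is set by the outgroup: the derived state is whichever differs from the outgroup's state, so for Trait 2 the derived state is 'absent', and for the remaining characters it is 'present'.
Trait 1 (derived state 'present') is unique to Delta (autapomorphy; uninformative for grouping).
Trait 2: derived state 'absent' in Eta and Theta only — synapomorphy for {Eta, Theta}.
Trait 3: derived state 'present' in Beta, Eta, and Theta only — synapomorphy for {Beta, Eta, Theta}.
Most parsimonious ingroup topology: (((Eta,Theta),Beta),Delta).
The clade {Eta, Theta} is supported by Trait 2: its derived state 'absent' occurs in exactly those taxa and in no other taxon (including the outgroup).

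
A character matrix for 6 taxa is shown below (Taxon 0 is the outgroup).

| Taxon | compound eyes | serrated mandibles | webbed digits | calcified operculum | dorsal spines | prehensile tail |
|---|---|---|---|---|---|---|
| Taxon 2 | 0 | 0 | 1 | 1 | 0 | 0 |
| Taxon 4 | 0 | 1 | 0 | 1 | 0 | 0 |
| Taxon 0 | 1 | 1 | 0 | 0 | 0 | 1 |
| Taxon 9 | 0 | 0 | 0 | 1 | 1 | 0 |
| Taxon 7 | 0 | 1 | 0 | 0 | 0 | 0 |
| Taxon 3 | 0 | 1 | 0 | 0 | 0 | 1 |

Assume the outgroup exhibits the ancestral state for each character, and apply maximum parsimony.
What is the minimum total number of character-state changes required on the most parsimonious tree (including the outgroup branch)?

6

Character polarity is set by the outgroup: the derived state is whichever differs from the outgroup's state, so for compound eyes, serrated mandibles, prehensile tail the derived state is '0', and for the remaining characters it is '1'.
compound eyes (derived state '0') is shared by all ingroup taxa — unites the whole ingroup.
serrated mandibles (derived state '0') is shared by Taxon 2 and Taxon 9 — a synapomorphy uniting that clade.
webbed digits: derived state '1' in Taxon 2 only — an autapomorphy, so it tells us nothing about relationships among taxa.
calcified operculum: derived state '1' in Taxon 2, Taxon 4, and Taxon 9 only — synapomorphy for {Taxon 2, Taxon 4, Taxon 9}.
dorsal spines (derived state '1') is unique to Taxon 9 (autapomorphy; uninformative for grouping).
Only Taxon 2, Taxon 4, Taxon 7, and Taxon 9 show the derived state '0' for prehensile tail, supporting them as a clade.
Most parsimonious ingroup topology: (Taxon 3,(((Taxon 9,Taxon 2),Taxon 4),Taxon 7)).
Changes per character on this tree: compound eyes: 1; serrated mandibles: 1; webbed digits: 1; calcified operculum: 1; dorsal spines: 1; prehensile tail: 1.
Total = 6.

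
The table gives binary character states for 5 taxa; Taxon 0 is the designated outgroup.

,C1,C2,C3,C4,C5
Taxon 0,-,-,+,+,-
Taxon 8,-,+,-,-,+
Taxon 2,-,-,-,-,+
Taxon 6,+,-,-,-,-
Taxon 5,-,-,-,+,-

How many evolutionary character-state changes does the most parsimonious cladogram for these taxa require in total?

Character polarity is set by the outgroup: the derived state is whichever differs from the outgroup's state, so for C3, C4 the derived state is '-', and for the remaining characters it is '+'.
C1: derived state '+' in Taxon 6 only — an autapomorphy, so it tells us nothing about relationships among taxa.
C2 (derived state '+') is unique to Taxon 8 (autapomorphy; uninformative for grouping).
C3 (derived state '-') is shared by all ingroup taxa — unites the whole ingroup.
Only Taxon 2, Taxon 6, and Taxon 8 show the derived state '-' for C4, supporting them as a clade.
C5: derived state '+' in Taxon 2 and Taxon 8 only — synapomorphy for {Taxon 2, Taxon 8}.
Most parsimonious ingroup topology: (((Taxon 8,Taxon 2),Taxon 6),Taxon 5).
Changes per character on this tree: C1: 1; C2: 1; C3: 1; C4: 1; C5: 1.
Total = 5.

5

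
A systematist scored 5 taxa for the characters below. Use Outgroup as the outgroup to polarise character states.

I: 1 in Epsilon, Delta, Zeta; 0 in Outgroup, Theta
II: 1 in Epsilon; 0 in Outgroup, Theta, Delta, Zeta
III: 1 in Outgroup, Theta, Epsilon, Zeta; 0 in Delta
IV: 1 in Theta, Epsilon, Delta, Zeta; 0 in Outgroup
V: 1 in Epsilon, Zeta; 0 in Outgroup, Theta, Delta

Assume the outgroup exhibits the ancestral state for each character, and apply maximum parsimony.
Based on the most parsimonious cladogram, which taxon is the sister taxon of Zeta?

Epsilon

Character polarity is set by the outgroup: the derived state is whichever differs from the outgroup's state, so for III the derived state is '0', and for the remaining characters it is '1'.
I (derived state '1') is shared by Delta, Epsilon, and Zeta — a synapomorphy uniting that clade.
II: derived state '1' in Epsilon only — an autapomorphy, so it tells us nothing about relationships among taxa.
III (derived state '0') is unique to Delta (autapomorphy; uninformative for grouping).
All ingroup taxa share the derived state '1' for IV; it defines the ingroup but does not resolve relationships within it.
V (derived state '1') is shared by Epsilon and Zeta — a synapomorphy uniting that clade.
Most parsimonious ingroup topology: (Theta,((Epsilon,Zeta),Delta)).
Zeta and Epsilon form a cherry on this tree, so they are sister taxa.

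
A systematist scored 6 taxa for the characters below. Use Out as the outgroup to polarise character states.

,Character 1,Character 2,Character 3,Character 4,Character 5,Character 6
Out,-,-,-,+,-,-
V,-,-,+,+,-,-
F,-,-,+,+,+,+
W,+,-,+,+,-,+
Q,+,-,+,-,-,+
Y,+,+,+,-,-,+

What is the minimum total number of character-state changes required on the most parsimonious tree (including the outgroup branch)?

6

Character polarity is set by the outgroup: the derived state is whichever differs from the outgroup's state, so for Character 4 the derived state is '-', and for the remaining characters it is '+'.
Character 1: derived state '+' in Q, W, and Y only — synapomorphy for {Q, W, Y}.
Character 2: derived state '+' in Y only — an autapomorphy, so it tells us nothing about relationships among taxa.
Character 3 (derived state '+') is shared by all ingroup taxa — unites the whole ingroup.
Only Q and Y show the derived state '-' for Character 4, supporting them as a clade.
Character 5: derived state '+' in F only — an autapomorphy, so it tells us nothing about relationships among taxa.
Character 6: derived state '+' in F, Q, W, and Y only — synapomorphy for {F, Q, W, Y}.
Most parsimonious ingroup topology: (V,(F,(W,(Q,Y)))).
Changes per character on this tree: Character 1: 1; Character 2: 1; Character 3: 1; Character 4: 1; Character 5: 1; Character 6: 1.
Total = 6.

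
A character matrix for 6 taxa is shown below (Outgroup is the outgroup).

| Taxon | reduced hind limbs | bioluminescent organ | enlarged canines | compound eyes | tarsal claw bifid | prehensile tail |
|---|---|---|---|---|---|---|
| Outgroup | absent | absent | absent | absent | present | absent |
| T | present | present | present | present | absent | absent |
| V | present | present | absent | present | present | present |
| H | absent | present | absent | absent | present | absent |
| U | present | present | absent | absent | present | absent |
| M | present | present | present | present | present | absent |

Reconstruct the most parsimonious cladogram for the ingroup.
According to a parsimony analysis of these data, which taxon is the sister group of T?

M

Character polarity is set by the outgroup: the derived state is whichever differs from the outgroup's state, so for tarsal claw bifid the derived state is 'absent', and for the remaining characters it is 'present'.
Only M, T, U, and V show the derived state 'present' for reduced hind limbs, supporting them as a clade.
All ingroup taxa share the derived state 'present' for bioluminescent organ; it defines the ingroup but does not resolve relationships within it.
Only M and T show the derived state 'present' for enlarged canines, supporting them as a clade.
Only M, T, and V show the derived state 'present' for compound eyes, supporting them as a clade.
tarsal claw bifid (derived state 'absent') is unique to T (autapomorphy; uninformative for grouping).
prehensile tail (derived state 'present') is unique to V (autapomorphy; uninformative for grouping).
Most parsimonious ingroup topology: ((((T,M),V),U),H).
T and M form a cherry on this tree, so they are sister taxa.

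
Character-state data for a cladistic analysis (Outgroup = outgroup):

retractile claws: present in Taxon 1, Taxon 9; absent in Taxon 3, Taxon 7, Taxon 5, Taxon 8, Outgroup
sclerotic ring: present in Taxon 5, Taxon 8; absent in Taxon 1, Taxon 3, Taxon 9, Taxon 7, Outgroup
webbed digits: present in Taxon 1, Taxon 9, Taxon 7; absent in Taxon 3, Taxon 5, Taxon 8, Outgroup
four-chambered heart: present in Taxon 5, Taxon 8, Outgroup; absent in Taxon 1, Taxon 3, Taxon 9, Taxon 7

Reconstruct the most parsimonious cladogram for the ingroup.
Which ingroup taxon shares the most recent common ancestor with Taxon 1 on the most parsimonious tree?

Character polarity is set by the outgroup: the derived state is whichever differs from the outgroup's state, so for four-chambered heart the derived state is 'absent', and for the remaining characters it is 'present'.
retractile claws: derived state 'present' in Taxon 1 and Taxon 9 only — synapomorphy for {Taxon 1, Taxon 9}.
Only Taxon 5 and Taxon 8 show the derived state 'present' for sclerotic ring, supporting them as a clade.
webbed digits: derived state 'present' in Taxon 1, Taxon 7, and Taxon 9 only — synapomorphy for {Taxon 1, Taxon 7, Taxon 9}.
four-chambered heart (derived state 'absent') is shared by Taxon 1, Taxon 3, Taxon 7, and Taxon 9 — a synapomorphy uniting that clade.
Most parsimonious ingroup topology: ((Taxon 5,Taxon 8),(((Taxon 9,Taxon 1),Taxon 7),Taxon 3)).
Taxon 1 and Taxon 9 form a cherry on this tree, so they are sister taxa.

Taxon 9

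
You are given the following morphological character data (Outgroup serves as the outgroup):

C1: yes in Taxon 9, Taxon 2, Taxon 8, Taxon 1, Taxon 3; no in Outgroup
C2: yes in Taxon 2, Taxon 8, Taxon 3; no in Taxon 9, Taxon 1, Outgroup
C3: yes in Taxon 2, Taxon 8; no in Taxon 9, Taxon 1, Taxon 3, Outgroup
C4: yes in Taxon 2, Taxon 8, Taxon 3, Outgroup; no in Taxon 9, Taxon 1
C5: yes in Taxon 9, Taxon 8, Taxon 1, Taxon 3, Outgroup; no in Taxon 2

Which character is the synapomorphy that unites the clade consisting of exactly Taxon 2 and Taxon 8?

Character polarity is set by the outgroup: the derived state is whichever differs from the outgroup's state, so for C4, C5 the derived state is 'no', and for the remaining characters it is 'yes'.
All ingroup taxa share the derived state 'yes' for C1; it defines the ingroup but does not resolve relationships within it.
Only Taxon 2, Taxon 3, and Taxon 8 show the derived state 'yes' for C2, supporting them as a clade.
C3: derived state 'yes' in Taxon 2 and Taxon 8 only — synapomorphy for {Taxon 2, Taxon 8}.
C4: derived state 'no' in Taxon 1 and Taxon 9 only — synapomorphy for {Taxon 1, Taxon 9}.
C5 (derived state 'no') is unique to Taxon 2 (autapomorphy; uninformative for grouping).
Most parsimonious ingroup topology: ((Taxon 9,Taxon 1),((Taxon 2,Taxon 8),Taxon 3)).
The clade {Taxon 2, Taxon 8} is supported by C3: its derived state 'yes' occurs in exactly those taxa and in no other taxon (including the outgroup).

C3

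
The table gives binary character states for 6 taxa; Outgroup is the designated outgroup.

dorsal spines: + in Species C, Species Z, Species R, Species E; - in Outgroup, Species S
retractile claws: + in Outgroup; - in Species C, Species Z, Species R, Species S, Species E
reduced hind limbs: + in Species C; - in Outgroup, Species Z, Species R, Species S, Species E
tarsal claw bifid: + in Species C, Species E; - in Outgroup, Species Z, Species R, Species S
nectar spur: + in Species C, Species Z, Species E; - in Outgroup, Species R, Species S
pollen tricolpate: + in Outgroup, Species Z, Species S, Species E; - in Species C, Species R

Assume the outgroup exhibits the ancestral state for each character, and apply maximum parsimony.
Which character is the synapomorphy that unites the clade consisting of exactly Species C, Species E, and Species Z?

Character polarity is set by the outgroup: the derived state is whichever differs from the outgroup's state, so for retractile claws, pollen tricolpate the derived state is '-', and for the remaining characters it is '+'.
dorsal spines: derived state '+' in Species C, Species E, Species R, and Species Z only — synapomorphy for {Species C, Species E, Species R, Species Z}.
All ingroup taxa share the derived state '-' for retractile claws; it defines the ingroup but does not resolve relationships within it.
reduced hind limbs (derived state '+') is unique to Species C (autapomorphy; uninformative for grouping).
Only Species C and Species E show the derived state '+' for tarsal claw bifid, supporting them as a clade.
Only Species C, Species E, and Species Z show the derived state '+' for nectar spur, supporting them as a clade.
pollen tricolpate (state '-') occurs in Species C and Species R but conflicts with the nesting implied by the other characters — most parsimoniously interpreted as homoplasy.
Most parsimonious ingroup topology: ((((Species C,Species E),Species Z),Species R),Species S).
The clade {Species C, Species E, Species Z} is supported by nectar spur: its derived state '+' occurs in exactly those taxa and in no other taxon (including the outgroup).

nectar spur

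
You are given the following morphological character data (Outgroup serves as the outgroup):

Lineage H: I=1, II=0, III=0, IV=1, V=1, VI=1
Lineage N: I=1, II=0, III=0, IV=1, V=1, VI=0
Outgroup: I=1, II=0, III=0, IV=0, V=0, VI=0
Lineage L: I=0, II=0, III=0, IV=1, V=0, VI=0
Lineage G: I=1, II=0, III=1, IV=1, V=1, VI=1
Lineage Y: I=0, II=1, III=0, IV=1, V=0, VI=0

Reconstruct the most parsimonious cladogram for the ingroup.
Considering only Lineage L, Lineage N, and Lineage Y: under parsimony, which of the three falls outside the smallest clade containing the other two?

Character polarity is set by the outgroup: the derived state is whichever differs from the outgroup's state, so for I the derived state is '0', and for the remaining characters it is '1'.
I: derived state '0' in Lineage L and Lineage Y only — synapomorphy for {Lineage L, Lineage Y}.
II: derived state '1' in Lineage Y only — an autapomorphy, so it tells us nothing about relationships among taxa.
III (derived state '1') is unique to Lineage G (autapomorphy; uninformative for grouping).
All ingroup taxa share the derived state '1' for IV; it defines the ingroup but does not resolve relationships within it.
V (derived state '1') is shared by Lineage G, Lineage H, and Lineage N — a synapomorphy uniting that clade.
Only Lineage G and Lineage H show the derived state '1' for VI, supporting them as a clade.
Most parsimonious ingroup topology: ((Lineage Y,Lineage L),((Lineage H,Lineage G),Lineage N)).
Lineage L and Lineage Y share a more recent common ancestor with each other than either does with Lineage N, so Lineage N is the least closely related of the three.

Lineage N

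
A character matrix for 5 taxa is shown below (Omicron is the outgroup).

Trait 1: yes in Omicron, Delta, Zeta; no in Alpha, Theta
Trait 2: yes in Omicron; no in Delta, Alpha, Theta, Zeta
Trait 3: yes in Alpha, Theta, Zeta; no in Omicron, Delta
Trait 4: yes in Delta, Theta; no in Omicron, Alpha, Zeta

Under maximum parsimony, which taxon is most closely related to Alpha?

Character polarity is set by the outgroup: the derived state is whichever differs from the outgroup's state, so for Trait 1, Trait 2 the derived state is 'no', and for the remaining characters it is 'yes'.
Trait 1: derived state 'no' in Alpha and Theta only — synapomorphy for {Alpha, Theta}.
Trait 2 (derived state 'no') is shared by all ingroup taxa — unites the whole ingroup.
Only Alpha, Theta, and Zeta show the derived state 'yes' for Trait 3, supporting them as a clade.
Trait 4 (state 'yes') occurs in Delta and Theta but conflicts with the nesting implied by the other characters — most parsimoniously interpreted as homoplasy.
Most parsimonious ingroup topology: (Delta,((Alpha,Theta),Zeta)).
Alpha and Theta form a cherry on this tree, so they are sister taxa.

Theta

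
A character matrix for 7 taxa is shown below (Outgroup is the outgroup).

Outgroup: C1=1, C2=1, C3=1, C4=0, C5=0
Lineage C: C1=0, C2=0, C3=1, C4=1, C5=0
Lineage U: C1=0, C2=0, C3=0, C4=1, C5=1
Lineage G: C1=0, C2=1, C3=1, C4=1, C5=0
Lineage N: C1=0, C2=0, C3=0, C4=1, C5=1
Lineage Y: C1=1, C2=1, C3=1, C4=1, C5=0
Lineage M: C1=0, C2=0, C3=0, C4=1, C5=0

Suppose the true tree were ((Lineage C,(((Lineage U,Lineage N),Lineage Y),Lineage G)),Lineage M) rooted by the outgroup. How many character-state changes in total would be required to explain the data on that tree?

Map each character onto ((Lineage C,(((Lineage U,Lineage N),Lineage Y),Lineage G)),Lineage M) (rooted by Outgroup) and count the minimum state changes it requires (Fitch parsimony):
C1: 2; C2: 3; C3: 2; C4: 1; C5: 1.
Total tree length = 9.

9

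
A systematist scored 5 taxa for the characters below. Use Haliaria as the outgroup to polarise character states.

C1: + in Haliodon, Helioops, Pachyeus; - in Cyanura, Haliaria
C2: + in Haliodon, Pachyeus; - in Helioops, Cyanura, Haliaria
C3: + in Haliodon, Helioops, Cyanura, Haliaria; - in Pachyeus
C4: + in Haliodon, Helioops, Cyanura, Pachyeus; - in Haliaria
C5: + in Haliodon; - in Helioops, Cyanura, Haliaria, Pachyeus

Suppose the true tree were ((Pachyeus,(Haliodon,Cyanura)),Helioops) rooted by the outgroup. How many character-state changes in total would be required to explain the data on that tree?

7

Map each character onto ((Pachyeus,(Haliodon,Cyanura)),Helioops) (rooted by Haliaria) and count the minimum state changes it requires (Fitch parsimony):
C1: 2; C2: 2; C3: 1; C4: 1; C5: 1.
Total tree length = 7.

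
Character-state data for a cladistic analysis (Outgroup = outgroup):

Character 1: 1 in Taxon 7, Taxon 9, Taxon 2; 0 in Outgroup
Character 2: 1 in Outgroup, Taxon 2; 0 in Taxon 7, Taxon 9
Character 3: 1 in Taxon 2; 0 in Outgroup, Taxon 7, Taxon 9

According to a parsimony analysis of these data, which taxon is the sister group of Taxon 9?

Taxon 7

Character polarity is set by the outgroup: the derived state is whichever differs from the outgroup's state, so for Character 2 the derived state is '0', and for the remaining characters it is '1'.
All ingroup taxa share the derived state '1' for Character 1; it defines the ingroup but does not resolve relationships within it.
Only Taxon 7 and Taxon 9 show the derived state '0' for Character 2, supporting them as a clade.
Character 3 (derived state '1') is unique to Taxon 2 (autapomorphy; uninformative for grouping).
Most parsimonious ingroup topology: ((Taxon 7,Taxon 9),Taxon 2).
Taxon 9 and Taxon 7 form a cherry on this tree, so they are sister taxa.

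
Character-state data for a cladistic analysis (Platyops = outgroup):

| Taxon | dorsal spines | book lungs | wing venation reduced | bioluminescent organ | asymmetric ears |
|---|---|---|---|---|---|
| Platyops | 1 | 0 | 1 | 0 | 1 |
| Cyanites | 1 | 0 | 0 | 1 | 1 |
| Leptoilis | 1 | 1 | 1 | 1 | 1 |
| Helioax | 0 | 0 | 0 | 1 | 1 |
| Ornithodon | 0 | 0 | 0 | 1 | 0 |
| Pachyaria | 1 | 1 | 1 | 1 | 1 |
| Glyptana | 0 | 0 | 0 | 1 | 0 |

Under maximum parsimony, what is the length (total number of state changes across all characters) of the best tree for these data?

Character polarity is set by the outgroup: the derived state is whichever differs from the outgroup's state, so for dorsal spines, wing venation reduced, asymmetric ears the derived state is '0', and for the remaining characters it is '1'.
dorsal spines: derived state '0' in Glyptana, Helioax, and Ornithodon only — synapomorphy for {Glyptana, Helioax, Ornithodon}.
book lungs: derived state '1' in Leptoilis and Pachyaria only — synapomorphy for {Leptoilis, Pachyaria}.
Only Cyanites, Glyptana, Helioax, and Ornithodon show the derived state '0' for wing venation reduced, supporting them as a clade.
bioluminescent organ (derived state '1') is shared by all ingroup taxa — unites the whole ingroup.
Only Glyptana and Ornithodon show the derived state '0' for asymmetric ears, supporting them as a clade.
Most parsimonious ingroup topology: ((Cyanites,(Helioax,(Ornithodon,Glyptana))),(Leptoilis,Pachyaria)).
Changes per character on this tree: dorsal spines: 1; book lungs: 1; wing venation reduced: 1; bioluminescent organ: 1; asymmetric ears: 1.
Total = 5.

5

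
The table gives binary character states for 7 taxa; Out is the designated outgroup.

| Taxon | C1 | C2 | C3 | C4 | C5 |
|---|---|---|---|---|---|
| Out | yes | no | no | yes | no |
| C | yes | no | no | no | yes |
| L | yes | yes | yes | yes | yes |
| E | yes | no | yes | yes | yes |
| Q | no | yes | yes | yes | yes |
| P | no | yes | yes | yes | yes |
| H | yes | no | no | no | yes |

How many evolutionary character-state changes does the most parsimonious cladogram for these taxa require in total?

Character polarity is set by the outgroup: the derived state is whichever differs from the outgroup's state, so for C1, C4 the derived state is 'no', and for the remaining characters it is 'yes'.
Only P and Q show the derived state 'no' for C1, supporting them as a clade.
Only L, P, and Q show the derived state 'yes' for C2, supporting them as a clade.
Only E, L, P, and Q show the derived state 'yes' for C3, supporting them as a clade.
C4: derived state 'no' in C and H only — synapomorphy for {C, H}.
All ingroup taxa share the derived state 'yes' for C5; it defines the ingroup but does not resolve relationships within it.
Most parsimonious ingroup topology: ((C,H),((L,(Q,P)),E)).
Changes per character on this tree: C1: 1; C2: 1; C3: 1; C4: 1; C5: 1.
Total = 5.

5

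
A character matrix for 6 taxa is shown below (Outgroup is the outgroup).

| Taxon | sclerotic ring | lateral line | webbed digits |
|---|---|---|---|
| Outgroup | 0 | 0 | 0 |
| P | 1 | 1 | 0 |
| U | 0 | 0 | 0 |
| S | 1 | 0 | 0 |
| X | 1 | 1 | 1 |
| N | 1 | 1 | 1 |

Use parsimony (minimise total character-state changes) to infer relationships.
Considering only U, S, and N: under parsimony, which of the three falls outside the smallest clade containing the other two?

U

The outgroup has state '0' for every character, so '1' is the derived state throughout.
sclerotic ring (derived state '1') is shared by N, P, S, and X — a synapomorphy uniting that clade.
lateral line (derived state '1') is shared by N, P, and X — a synapomorphy uniting that clade.
webbed digits (derived state '1') is shared by N and X — a synapomorphy uniting that clade.
Most parsimonious ingroup topology: (((P,(N,X)),S),U).
N and S share a more recent common ancestor with each other than either does with U, so U is the least closely related of the three.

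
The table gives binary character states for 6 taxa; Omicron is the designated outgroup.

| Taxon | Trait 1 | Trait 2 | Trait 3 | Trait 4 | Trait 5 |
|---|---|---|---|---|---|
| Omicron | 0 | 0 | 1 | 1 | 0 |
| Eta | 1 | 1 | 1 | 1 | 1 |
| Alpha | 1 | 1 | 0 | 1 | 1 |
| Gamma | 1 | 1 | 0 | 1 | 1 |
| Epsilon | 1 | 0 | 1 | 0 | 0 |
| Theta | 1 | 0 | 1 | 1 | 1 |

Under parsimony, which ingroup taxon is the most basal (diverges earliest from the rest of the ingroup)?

Character polarity is set by the outgroup: the derived state is whichever differs from the outgroup's state, so for Trait 3, Trait 4 the derived state is '0', and for the remaining characters it is '1'.
All ingroup taxa share the derived state '1' for Trait 1; it defines the ingroup but does not resolve relationships within it.
Trait 2 (derived state '1') is shared by Alpha, Eta, and Gamma — a synapomorphy uniting that clade.
Trait 3 (derived state '0') is shared by Alpha and Gamma — a synapomorphy uniting that clade.
Trait 4: derived state '0' in Epsilon only — an autapomorphy, so it tells us nothing about relationships among taxa.
Trait 5 (derived state '1') is shared by Alpha, Eta, Gamma, and Theta — a synapomorphy uniting that clade.
Most parsimonious ingroup topology: (((Eta,(Alpha,Gamma)),Theta),Epsilon).
Epsilon is sister to the clade containing all other ingroup taxa, so it is the earliest-diverging (most basal) ingroup lineage.

Epsilon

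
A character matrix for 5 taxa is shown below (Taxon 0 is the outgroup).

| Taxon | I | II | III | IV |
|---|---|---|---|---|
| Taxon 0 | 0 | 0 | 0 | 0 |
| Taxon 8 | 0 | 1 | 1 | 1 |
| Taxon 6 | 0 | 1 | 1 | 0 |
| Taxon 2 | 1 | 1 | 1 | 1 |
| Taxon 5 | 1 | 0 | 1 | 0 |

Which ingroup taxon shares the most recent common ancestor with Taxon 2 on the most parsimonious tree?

The outgroup has state '0' for every character, so '1' is the derived state throughout.
I (state '1') occurs in Taxon 2 and Taxon 5 but conflicts with the nesting implied by the other characters — most parsimoniously interpreted as homoplasy.
II (derived state '1') is shared by Taxon 2, Taxon 6, and Taxon 8 — a synapomorphy uniting that clade.
III (derived state '1') is shared by all ingroup taxa — unites the whole ingroup.
Only Taxon 2 and Taxon 8 show the derived state '1' for IV, supporting them as a clade.
Most parsimonious ingroup topology: (((Taxon 8,Taxon 2),Taxon 6),Taxon 5).
Taxon 2 and Taxon 8 form a cherry on this tree, so they are sister taxa.

Taxon 8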